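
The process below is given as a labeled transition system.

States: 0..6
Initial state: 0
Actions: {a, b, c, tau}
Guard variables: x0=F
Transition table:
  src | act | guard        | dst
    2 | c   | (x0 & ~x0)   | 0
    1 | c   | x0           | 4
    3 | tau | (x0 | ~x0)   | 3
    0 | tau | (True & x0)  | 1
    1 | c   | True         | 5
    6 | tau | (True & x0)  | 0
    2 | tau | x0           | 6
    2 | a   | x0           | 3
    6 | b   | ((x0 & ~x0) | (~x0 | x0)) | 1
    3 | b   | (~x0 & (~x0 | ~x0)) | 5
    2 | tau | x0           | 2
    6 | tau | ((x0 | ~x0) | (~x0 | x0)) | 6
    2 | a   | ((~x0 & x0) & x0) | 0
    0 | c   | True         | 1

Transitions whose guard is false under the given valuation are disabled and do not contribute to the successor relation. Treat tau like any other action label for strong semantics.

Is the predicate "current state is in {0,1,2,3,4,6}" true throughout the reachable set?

Allowed set {0,1,2,3,4,6}
Reach set: {0,1,5}
  0: ok
  1: ok
  5: outside
reach 5 via c·c — violates

Answer: INVARIANT VIOLATED at state 5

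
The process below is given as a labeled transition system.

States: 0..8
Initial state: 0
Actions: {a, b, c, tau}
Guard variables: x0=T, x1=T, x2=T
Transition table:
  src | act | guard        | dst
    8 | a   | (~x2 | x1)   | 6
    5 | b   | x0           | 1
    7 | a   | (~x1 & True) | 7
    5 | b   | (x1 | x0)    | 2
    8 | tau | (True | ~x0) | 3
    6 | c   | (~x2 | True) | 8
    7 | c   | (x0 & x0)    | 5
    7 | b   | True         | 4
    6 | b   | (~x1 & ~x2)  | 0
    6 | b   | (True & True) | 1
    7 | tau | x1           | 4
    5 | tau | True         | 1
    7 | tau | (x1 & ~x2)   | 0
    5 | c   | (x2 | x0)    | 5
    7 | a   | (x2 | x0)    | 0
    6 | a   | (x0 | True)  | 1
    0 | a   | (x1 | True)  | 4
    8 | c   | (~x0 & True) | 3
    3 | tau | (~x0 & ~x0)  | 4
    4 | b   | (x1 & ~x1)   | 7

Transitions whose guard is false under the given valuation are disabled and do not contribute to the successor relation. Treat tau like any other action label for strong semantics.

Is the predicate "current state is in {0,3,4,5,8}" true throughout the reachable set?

Inv-set: {0,3,4,5,8}
Reachable = {0,4}
  0: safe
  4: safe

Answer: INVARIANT HOLDS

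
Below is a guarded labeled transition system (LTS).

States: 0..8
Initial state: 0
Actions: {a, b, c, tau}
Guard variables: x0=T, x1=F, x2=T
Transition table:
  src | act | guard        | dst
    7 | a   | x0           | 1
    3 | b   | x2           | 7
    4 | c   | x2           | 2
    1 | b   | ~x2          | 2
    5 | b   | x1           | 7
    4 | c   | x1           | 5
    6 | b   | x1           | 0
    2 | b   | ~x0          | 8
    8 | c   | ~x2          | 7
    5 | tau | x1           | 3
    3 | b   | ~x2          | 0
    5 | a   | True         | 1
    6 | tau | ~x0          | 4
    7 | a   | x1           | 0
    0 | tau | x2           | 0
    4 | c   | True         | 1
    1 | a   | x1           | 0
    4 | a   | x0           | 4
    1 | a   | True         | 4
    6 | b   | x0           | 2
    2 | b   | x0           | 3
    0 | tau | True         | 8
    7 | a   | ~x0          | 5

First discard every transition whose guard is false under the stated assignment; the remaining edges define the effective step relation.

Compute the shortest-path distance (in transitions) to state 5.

Answer: UNREACHABLE

Working:
Breadth-first toward 5:
  L0 = {0}
  L1 = {8}
5 never appears.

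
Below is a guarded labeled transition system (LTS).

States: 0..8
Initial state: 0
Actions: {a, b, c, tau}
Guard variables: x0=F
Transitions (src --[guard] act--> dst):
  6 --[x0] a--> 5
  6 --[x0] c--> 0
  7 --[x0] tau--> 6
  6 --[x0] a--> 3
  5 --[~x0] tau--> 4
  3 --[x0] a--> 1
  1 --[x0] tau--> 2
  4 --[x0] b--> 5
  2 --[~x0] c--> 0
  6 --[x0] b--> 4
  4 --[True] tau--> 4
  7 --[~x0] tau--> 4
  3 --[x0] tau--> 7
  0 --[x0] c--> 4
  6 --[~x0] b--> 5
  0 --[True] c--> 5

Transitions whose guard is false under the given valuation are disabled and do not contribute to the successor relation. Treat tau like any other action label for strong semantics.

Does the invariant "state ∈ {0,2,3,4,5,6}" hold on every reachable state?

Allowed set {0,2,3,4,5,6}
Reach set: {0,4,5}
  0: ok
  4: ok
  5: ok

Answer: INVARIANT HOLDS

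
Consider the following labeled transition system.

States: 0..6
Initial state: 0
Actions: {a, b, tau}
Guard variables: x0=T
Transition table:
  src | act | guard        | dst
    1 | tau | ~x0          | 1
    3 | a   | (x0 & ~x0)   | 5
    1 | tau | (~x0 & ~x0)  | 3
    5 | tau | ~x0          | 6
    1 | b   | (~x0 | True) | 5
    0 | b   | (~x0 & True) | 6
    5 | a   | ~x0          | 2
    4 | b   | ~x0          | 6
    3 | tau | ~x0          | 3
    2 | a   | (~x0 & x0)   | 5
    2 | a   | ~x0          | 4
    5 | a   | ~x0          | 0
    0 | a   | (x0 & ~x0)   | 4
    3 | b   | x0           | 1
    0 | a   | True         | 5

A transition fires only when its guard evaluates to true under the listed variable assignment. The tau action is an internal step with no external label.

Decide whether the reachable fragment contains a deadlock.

R = {0,5}
  0: a→5  [1 out]
  5: ∅  [deadlock]
witness 5: a

Answer: DEADLOCK at state 5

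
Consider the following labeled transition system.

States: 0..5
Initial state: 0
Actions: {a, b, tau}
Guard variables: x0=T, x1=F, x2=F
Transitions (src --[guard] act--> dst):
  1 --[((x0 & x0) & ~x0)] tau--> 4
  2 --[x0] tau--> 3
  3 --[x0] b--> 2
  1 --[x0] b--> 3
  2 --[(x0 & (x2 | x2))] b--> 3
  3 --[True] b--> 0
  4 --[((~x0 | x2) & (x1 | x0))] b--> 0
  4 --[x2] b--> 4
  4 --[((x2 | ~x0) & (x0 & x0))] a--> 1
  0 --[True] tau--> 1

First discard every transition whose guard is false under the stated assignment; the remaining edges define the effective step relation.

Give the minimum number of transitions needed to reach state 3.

Layered search for 3:
  Layer 0: {0}
  Layer 1: {1}
  Layer 2: {3}
first hit 3 at d=2 via tau·b

Answer: 2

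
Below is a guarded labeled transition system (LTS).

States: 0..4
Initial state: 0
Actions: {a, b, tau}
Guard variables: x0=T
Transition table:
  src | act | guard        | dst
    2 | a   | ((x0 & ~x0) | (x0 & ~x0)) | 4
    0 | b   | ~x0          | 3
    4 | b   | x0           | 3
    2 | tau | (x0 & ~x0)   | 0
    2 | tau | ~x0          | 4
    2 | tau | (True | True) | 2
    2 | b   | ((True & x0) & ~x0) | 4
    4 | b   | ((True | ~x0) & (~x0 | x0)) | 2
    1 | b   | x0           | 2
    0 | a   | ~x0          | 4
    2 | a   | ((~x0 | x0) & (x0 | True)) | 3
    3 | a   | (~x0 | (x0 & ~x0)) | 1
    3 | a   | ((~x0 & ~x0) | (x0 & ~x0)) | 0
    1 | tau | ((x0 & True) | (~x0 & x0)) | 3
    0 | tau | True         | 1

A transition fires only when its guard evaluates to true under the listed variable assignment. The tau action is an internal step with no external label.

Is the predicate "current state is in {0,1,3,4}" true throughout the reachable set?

Allowed set {0,1,3,4}
Reachable = {0,1,2,3}
  0: safe
  1: safe
  2: VIOLATES
  3: safe
counterexample path to 2: tau·b

Answer: INVARIANT VIOLATED at state 2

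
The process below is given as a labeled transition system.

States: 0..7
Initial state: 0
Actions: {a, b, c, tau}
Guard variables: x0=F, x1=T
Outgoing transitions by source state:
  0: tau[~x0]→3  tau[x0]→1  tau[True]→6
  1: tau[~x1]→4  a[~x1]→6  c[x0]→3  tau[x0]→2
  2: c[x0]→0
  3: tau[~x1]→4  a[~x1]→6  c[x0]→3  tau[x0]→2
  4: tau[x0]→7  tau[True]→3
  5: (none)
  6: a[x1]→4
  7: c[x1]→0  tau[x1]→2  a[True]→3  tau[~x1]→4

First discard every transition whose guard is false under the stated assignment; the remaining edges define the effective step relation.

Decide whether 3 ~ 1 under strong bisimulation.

Refine partition for ~:
  π0 = {{0,1,2,3,4,5,6,7}}
  π1 = {{0,4},{1,2,3,5},{6},{7}}
  π2 = {{0},{1,2,3,5},{4},{6},{7}}
5 equivalence class(es) (converged in 3)
3∈{1,2,3,5}, 1∈{1,2,3,5}

Answer: BISIMILAR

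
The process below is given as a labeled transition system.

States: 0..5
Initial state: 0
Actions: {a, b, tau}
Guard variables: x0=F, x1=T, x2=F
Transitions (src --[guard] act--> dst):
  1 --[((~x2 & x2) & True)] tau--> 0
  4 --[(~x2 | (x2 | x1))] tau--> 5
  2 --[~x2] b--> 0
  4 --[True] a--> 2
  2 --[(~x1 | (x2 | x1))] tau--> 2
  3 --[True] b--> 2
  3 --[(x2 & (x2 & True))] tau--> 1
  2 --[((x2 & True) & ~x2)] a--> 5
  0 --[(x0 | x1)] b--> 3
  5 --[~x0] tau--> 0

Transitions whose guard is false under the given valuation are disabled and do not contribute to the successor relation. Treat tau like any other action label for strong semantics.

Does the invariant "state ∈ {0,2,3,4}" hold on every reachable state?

Allowed set {0,2,3,4}
Reachable = {0,2,3}
  0: safe
  2: safe
  3: safe

Answer: INVARIANT HOLDS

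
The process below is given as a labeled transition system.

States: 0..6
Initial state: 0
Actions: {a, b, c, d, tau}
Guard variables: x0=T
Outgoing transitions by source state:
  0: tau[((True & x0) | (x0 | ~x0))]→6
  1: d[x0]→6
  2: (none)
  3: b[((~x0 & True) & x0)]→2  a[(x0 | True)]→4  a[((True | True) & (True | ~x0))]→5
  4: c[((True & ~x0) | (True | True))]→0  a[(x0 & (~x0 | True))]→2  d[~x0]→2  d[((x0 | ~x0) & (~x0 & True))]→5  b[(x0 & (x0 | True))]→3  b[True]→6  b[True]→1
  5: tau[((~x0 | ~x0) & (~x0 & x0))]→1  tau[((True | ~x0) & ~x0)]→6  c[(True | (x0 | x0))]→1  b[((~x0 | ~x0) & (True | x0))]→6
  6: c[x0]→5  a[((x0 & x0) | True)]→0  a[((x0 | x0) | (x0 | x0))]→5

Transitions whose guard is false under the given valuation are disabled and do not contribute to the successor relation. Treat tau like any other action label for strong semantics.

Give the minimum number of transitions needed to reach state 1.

Breadth-first toward 1:
  L0 = {0}
  L1 = {6}
  L2 = {5}
  L3 = {1}
1 enters at depth 3; path tau·a·c

Answer: 3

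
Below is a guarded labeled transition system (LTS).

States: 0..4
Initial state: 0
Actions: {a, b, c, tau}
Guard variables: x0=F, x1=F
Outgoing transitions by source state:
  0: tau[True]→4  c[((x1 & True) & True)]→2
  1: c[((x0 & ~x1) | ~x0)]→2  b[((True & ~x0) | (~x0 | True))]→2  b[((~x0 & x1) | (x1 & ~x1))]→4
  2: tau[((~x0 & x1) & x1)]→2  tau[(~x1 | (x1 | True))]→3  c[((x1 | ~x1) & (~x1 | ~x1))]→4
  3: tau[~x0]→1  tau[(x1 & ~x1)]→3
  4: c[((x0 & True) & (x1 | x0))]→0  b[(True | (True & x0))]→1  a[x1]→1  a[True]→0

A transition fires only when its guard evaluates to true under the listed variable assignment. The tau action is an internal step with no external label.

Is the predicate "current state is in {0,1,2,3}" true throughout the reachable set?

Answer: INVARIANT VIOLATED at state 4

Analysis:
Inv-set: {0,1,2,3}
Reach set: {0,1,2,3,4}
  0: ✓
  1: ✓
  2: ✓
  3: ✓
  4: outside
reach 4 via tau — violates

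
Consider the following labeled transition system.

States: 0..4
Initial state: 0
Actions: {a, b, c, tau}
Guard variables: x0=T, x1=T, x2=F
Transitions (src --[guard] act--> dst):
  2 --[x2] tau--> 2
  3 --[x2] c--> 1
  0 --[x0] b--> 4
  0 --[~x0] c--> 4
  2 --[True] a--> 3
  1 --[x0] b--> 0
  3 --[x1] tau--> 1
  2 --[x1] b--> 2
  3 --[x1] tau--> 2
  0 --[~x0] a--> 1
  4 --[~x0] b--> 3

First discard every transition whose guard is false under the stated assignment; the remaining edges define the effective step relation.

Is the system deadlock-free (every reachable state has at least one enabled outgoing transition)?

Reach set: {0,4}
  0: b→4  [1 exit(s)]
  4: ∅  [deadlock]
Path to 4: b

Answer: DEADLOCK at state 4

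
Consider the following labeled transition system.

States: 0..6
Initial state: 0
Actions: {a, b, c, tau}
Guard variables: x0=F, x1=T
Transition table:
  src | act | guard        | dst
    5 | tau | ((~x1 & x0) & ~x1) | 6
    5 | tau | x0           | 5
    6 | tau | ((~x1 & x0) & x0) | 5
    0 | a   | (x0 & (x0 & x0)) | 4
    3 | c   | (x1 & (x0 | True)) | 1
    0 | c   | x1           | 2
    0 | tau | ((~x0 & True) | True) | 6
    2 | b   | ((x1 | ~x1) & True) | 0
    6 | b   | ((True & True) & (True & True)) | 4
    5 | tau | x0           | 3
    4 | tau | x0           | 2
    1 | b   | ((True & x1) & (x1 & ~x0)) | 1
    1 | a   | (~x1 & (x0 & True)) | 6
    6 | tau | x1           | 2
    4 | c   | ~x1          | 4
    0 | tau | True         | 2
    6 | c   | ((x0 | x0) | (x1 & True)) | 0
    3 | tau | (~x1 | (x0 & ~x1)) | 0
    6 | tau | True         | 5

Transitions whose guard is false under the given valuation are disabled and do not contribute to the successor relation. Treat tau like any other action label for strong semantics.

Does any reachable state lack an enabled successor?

Answer: DEADLOCK at state 4

Analysis:
R = {0,2,4,5,6}
  0: c→2  tau→2  tau→6  [3 out]
  2: b→0  [1 out]
  4: ∅  [STUCK]
  5: ∅  [STUCK]
  6: b→4  c→0  tau→2  tau→5  [4 out]
trace reaching 4: tau·b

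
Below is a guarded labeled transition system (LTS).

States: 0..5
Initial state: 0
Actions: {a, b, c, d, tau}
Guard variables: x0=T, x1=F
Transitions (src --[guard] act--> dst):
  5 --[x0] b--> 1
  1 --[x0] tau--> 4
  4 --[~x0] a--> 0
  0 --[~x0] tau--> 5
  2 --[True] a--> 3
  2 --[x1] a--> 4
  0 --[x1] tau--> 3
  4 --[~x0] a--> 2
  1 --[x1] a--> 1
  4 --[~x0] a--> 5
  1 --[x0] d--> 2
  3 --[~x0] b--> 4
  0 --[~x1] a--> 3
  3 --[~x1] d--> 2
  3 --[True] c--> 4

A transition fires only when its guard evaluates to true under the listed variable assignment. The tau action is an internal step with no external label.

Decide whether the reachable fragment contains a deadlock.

Answer: DEADLOCK at state 4

Analysis:
R = {0,2,3,4}
  0: a→3  [1 exit(s)]
  2: a→3  [1 exit(s)]
  3: c→4  d→2  [2 exit(s)]
  4: ∅  [STUCK]
trace reaching 4: a·c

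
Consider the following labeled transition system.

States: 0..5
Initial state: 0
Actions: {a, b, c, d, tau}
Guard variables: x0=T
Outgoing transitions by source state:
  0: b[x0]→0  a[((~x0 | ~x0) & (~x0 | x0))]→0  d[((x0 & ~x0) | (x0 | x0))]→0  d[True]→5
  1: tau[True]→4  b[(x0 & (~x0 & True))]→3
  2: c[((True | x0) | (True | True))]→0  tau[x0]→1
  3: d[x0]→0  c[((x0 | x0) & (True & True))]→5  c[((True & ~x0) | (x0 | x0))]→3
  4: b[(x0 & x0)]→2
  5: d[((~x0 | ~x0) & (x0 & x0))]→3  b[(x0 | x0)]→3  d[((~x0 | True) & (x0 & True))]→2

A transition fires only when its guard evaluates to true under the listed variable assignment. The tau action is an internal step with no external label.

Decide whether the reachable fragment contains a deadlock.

Answer: DEADLOCK-FREE

Trace:
Reachable = {0,1,2,3,4,5}
  0: b→0  d→0  d→5  [3 out]
  1: tau→4  [1 out]
  2: c→0  tau→1  [2 out]
  3: c→3  c→5  d→0  [3 out]
  4: b→2  [1 out]
  5: b→3  d→2  [2 out]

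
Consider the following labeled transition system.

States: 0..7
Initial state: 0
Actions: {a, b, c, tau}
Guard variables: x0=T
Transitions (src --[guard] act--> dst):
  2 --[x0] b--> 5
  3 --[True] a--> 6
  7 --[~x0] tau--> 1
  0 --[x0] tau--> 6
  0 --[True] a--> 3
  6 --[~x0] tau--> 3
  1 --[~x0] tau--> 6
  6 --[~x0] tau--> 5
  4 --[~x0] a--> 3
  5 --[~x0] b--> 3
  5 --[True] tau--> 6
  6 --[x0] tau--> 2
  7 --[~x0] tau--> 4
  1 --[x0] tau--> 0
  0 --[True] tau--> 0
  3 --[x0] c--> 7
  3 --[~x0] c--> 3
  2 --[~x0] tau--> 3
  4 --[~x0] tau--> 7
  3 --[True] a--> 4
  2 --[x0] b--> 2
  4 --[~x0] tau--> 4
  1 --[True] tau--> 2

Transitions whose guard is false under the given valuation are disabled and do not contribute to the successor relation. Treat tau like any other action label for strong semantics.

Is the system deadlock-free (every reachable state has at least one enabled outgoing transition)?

Reach set: {0,2,3,4,5,6,7}
  0: a→3  tau→0  tau→6  [deg 3]
  2: b→2  b→5  [deg 2]
  3: a→4  a→6  c→7  [deg 3]
  4: ∅  [STUCK]
  5: tau→6  [deg 1]
  6: tau→2  [deg 1]
  7: ∅  [STUCK]
Path to 4: a·a

Answer: DEADLOCK at state 4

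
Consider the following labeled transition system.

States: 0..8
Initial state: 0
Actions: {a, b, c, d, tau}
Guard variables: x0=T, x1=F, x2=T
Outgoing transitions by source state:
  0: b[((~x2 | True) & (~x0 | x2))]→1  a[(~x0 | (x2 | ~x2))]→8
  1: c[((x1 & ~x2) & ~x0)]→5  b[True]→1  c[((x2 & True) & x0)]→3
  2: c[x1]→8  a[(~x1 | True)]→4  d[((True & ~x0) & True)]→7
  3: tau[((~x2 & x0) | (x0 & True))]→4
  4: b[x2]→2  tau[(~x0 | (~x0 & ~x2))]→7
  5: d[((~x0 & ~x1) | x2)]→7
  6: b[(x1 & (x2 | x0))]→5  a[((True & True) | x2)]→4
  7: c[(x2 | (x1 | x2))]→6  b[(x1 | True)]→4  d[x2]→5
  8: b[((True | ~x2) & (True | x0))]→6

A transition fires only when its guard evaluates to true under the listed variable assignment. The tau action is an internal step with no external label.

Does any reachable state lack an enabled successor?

Answer: DEADLOCK-FREE

Analysis:
Reach set: {0,1,2,3,4,6,8}
  0: a→8  b→1  [deg 2]
  1: b→1  c→3  [deg 2]
  2: a→4  [deg 1]
  3: tau→4  [deg 1]
  4: b→2  [deg 1]
  6: a→4  [deg 1]
  8: b→6  [deg 1]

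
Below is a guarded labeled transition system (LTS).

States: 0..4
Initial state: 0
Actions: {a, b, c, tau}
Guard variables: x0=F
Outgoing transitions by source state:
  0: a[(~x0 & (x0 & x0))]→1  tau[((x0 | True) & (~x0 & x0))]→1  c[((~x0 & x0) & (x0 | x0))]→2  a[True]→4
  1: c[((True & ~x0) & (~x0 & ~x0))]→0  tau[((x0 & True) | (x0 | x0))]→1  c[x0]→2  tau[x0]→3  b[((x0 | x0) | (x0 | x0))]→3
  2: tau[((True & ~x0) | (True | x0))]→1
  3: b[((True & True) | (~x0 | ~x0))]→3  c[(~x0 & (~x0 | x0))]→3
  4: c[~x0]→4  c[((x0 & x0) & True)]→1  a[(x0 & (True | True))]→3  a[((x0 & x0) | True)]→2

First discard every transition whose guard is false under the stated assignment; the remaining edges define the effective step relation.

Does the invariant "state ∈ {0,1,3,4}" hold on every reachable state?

Inv-set: {0,1,3,4}
Reachable = {0,1,2,4}
  0: ok
  1: ok
  2: outside
  4: ok
witness against invariant: a·a → 2

Answer: INVARIANT VIOLATED at state 2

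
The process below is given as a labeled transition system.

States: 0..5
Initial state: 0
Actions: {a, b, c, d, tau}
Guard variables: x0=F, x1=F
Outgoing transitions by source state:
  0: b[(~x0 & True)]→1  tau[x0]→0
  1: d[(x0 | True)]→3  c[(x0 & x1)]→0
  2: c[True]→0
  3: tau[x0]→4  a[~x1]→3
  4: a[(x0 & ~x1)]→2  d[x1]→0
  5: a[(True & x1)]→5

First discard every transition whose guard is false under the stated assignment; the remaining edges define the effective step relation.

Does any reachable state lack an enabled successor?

Answer: DEADLOCK-FREE

Trace:
Reach set: {0,1,3}
  0: b→1  [deg 1]
  1: d→3  [deg 1]
  3: a→3  [deg 1]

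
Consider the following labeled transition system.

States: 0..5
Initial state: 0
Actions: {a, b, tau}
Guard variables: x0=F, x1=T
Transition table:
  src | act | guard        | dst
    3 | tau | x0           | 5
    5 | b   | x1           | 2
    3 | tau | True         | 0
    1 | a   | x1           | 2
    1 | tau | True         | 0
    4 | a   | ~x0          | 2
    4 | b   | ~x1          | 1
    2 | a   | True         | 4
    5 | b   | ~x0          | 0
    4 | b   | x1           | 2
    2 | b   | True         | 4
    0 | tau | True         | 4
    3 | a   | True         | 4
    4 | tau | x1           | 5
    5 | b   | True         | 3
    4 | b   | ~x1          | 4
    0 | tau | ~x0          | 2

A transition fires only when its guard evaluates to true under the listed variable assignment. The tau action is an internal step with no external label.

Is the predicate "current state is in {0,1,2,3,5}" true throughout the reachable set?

Inv-set: {0,1,2,3,5}
Reach set: {0,2,3,4,5}
  0: ✓
  2: ✓
  3: ✓
  4: VIOLATES
  5: ✓
witness against invariant: tau → 4

Answer: INVARIANT VIOLATED at state 4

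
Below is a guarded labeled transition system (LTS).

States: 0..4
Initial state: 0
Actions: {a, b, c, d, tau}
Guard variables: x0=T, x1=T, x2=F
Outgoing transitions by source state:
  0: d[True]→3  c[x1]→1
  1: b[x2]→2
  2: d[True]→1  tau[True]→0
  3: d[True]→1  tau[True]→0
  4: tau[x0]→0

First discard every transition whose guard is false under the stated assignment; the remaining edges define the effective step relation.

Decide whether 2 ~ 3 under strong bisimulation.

Answer: BISIMILAR

Analysis:
Compute ~ classes (split until stable):
  π0 = {{0,1,2,3,4}}
  π1 = {{0},{1},{2,3},{4}}
Fixed point at round 2; 4 class(es).
[2]={2,3}  [3]={2,3}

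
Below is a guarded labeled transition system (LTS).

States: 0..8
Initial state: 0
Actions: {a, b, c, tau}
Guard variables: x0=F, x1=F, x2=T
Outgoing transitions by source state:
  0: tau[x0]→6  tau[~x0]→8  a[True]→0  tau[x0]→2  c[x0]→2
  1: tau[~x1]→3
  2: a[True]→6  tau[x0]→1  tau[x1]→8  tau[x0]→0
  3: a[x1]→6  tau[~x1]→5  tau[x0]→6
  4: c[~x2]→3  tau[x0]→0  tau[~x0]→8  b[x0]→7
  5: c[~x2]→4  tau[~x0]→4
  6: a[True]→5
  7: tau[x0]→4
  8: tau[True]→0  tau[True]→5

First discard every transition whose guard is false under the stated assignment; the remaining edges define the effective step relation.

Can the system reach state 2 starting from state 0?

Answer: UNREACHABLE

Working:
10 transition(s) survive guard evaluation.
Layer 0: {0}
Layer 1: {8}  total {0,8}
Layer 2: {5}  total {0,5,8}
Layer 3: {4}  total {0,4,5,8}
R = {0,4,5,8}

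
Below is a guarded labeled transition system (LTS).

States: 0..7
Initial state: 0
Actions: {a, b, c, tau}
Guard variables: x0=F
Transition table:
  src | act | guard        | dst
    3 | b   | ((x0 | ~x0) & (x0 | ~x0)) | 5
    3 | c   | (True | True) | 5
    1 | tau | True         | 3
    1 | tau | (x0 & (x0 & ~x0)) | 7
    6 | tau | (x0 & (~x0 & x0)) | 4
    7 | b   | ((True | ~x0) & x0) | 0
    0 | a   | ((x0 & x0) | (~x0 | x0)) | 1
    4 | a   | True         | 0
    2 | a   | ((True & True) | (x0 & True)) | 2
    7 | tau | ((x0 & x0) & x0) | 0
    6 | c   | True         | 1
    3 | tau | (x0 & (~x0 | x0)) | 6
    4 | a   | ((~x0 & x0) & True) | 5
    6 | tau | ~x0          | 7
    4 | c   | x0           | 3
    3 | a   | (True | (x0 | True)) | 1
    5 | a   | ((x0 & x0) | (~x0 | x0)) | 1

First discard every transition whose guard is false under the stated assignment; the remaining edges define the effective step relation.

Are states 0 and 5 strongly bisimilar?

Answer: BISIMILAR

Analysis:
Bisimulation quotient by refinement:
  P[0] = {{0,1,2,3,4,5,6,7}}
  P[1] = {{0,2,4,5},{1},{3},{6},{7}}
  P[2] = {{0,5},{1},{2,4},{3},{6},{7}}
  P[3] = {{0,5},{1},{2},{3},{4},{6},{7}}
Fixed point at round 4; 7 class(es).
0∈{0,5}, 5∈{0,5}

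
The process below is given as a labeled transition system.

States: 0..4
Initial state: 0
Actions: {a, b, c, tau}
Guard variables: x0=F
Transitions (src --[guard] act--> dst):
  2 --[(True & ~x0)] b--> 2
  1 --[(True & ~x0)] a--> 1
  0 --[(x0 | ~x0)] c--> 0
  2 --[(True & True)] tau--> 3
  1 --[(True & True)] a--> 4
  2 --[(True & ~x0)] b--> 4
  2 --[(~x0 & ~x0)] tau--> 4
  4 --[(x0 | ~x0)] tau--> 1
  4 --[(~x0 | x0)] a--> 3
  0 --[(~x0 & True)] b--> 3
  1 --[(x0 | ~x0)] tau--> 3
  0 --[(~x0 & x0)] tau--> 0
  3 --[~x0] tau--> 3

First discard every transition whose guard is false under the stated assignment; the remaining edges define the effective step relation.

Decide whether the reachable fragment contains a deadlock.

Answer: DEADLOCK-FREE

Analysis:
Reach set: {0,3}
  0: b→3  c→0  [2 out]
  3: tau→3  [1 out]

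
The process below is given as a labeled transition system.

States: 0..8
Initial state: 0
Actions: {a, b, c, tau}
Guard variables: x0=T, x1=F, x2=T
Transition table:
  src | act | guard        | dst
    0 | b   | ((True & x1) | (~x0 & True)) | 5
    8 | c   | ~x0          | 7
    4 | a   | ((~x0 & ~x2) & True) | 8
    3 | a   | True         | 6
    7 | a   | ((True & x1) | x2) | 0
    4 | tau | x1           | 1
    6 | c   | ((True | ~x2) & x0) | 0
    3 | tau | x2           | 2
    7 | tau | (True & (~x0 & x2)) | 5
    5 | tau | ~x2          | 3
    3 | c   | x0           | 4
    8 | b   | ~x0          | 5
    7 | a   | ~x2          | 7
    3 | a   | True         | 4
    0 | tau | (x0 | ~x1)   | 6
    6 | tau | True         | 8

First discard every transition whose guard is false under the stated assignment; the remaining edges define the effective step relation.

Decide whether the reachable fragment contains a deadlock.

Reach set: {0,6,8}
  0: tau→6  [1 out]
  6: c→0  tau→8  [2 out]
  8: ∅  [deadlock]
trace reaching 8: tau·tau

Answer: DEADLOCK at state 8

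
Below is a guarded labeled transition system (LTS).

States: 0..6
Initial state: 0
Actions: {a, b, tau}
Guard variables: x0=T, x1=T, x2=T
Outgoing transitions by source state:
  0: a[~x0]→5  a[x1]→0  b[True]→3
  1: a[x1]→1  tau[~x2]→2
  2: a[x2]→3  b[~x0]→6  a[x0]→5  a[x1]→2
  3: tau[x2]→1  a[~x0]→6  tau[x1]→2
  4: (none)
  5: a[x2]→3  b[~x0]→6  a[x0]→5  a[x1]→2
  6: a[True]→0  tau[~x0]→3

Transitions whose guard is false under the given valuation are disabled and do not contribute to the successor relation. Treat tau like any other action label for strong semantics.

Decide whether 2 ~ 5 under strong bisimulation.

Compute ~ classes (split until stable):
  π0 = {{0,1,2,3,4,5,6}}
  π1 = {{0},{1,2,5,6},{3},{4}}
  π2 = {{0},{1},{2,5},{3},{4},{6}}
stable after 3 split(s): 6 block(s)
[2]={2,5}  [5]={2,5}

Answer: BISIMILAR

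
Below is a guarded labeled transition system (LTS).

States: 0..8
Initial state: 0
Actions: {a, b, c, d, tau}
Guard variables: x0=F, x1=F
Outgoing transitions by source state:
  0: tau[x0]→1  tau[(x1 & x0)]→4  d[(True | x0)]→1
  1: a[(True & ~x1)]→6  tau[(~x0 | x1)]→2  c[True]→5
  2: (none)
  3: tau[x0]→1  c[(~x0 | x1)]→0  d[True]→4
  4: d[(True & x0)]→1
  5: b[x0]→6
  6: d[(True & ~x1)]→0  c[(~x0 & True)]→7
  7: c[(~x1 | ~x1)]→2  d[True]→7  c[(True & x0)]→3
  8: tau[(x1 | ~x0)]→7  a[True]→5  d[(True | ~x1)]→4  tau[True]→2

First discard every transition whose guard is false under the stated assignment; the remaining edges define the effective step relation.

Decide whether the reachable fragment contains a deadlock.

Reach set: {0,1,2,5,6,7}
  0: d→1  [deg 1]
  1: a→6  c→5  tau→2  [deg 3]
  2: ∅  [deadlock]
  5: ∅  [deadlock]
  6: c→7  d→0  [deg 2]
  7: c→2  d→7  [deg 2]
Path to 2: d·tau

Answer: DEADLOCK at state 2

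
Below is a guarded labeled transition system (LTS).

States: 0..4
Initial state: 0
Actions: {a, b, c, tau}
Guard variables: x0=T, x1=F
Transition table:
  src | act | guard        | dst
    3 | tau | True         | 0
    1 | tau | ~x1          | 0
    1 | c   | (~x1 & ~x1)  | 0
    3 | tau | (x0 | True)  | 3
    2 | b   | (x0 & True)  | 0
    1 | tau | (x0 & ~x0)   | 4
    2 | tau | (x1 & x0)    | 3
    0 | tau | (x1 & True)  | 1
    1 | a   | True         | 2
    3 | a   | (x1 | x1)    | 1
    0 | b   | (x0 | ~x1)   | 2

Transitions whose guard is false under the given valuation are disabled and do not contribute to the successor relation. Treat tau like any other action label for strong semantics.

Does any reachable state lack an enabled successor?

Answer: DEADLOCK-FREE

Trace:
Reach set: {0,2}
  0: b→2  [1 exit(s)]
  2: b→0  [1 exit(s)]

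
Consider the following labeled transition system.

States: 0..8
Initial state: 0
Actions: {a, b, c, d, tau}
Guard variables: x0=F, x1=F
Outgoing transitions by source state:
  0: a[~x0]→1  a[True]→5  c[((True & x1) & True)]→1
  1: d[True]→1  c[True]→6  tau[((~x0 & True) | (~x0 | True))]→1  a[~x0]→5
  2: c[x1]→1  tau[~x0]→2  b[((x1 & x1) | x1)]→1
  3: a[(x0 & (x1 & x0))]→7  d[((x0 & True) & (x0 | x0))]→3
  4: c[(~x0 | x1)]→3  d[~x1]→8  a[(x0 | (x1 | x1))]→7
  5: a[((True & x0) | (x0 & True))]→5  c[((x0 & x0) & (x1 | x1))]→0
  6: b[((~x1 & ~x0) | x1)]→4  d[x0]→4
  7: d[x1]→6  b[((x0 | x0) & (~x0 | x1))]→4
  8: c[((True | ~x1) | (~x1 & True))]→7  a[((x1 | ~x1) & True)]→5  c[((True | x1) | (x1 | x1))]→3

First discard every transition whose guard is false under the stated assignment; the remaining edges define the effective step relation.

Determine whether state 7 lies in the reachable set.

Answer: REACHABLE

Working:
13 transition(s) survive guard evaluation.
L0 = {0}
L1 = {1,5}  now seen {0,1,5}
L2 = {6}  now seen {0,1,5,6}
L3 = {4}  now seen {0,1,4,5,6}
L4 = {3,8}  now seen {0,1,3,4,5,6,8}
L5 = {7}  now seen {0,1,3,4,5,6,7,8}
R = {0,1,3,4,5,6,7,8}
trace reaching 7: a·c·b·d·c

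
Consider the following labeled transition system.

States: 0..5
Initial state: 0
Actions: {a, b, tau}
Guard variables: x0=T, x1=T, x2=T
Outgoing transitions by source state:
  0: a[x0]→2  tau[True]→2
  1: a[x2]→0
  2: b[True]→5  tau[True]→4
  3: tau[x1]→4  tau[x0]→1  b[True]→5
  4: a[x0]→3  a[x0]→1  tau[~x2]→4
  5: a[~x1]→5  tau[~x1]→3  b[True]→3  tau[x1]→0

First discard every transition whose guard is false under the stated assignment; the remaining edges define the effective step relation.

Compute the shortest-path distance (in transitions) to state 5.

Layered search for 5:
  Layer 0: {0}
  Layer 1: {2}
  Layer 2: {4,5}
first hit 5 at d=2 via a·b

Answer: 2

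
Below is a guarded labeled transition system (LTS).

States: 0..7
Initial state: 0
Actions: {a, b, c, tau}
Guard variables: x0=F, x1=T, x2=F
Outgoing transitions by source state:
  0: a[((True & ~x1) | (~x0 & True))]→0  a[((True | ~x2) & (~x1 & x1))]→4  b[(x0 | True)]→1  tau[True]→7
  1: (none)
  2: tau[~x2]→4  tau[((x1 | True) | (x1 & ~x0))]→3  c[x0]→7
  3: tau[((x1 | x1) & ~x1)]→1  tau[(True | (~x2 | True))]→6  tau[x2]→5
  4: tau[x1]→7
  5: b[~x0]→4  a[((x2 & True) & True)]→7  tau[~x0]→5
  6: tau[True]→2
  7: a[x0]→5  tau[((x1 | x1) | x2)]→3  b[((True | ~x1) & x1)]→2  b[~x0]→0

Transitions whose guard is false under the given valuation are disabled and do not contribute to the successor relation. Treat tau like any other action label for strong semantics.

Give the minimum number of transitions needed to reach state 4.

BFS to 4:
  Layer 0: {0}
  Layer 1: {1,7}
  Layer 2: {2,3}
  Layer 3: {4,6}
depth(4)=3, e.g. tau·b·tau

Answer: 3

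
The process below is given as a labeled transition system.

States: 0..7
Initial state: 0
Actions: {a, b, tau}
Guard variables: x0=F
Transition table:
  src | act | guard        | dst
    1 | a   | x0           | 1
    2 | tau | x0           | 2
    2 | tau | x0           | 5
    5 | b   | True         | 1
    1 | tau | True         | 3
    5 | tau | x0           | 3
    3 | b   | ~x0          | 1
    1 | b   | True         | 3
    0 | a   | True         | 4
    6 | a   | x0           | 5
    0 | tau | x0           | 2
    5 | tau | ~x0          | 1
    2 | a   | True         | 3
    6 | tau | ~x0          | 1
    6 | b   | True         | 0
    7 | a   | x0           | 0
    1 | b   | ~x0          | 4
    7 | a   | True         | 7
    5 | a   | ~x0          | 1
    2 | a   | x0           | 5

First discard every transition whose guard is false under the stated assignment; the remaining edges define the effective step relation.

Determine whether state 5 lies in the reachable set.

Answer: UNREACHABLE

Working:
After dropping false guards: 12 live edges.
L0 = {0}
L1 = {4}  now seen {0,4}
R = {0,4}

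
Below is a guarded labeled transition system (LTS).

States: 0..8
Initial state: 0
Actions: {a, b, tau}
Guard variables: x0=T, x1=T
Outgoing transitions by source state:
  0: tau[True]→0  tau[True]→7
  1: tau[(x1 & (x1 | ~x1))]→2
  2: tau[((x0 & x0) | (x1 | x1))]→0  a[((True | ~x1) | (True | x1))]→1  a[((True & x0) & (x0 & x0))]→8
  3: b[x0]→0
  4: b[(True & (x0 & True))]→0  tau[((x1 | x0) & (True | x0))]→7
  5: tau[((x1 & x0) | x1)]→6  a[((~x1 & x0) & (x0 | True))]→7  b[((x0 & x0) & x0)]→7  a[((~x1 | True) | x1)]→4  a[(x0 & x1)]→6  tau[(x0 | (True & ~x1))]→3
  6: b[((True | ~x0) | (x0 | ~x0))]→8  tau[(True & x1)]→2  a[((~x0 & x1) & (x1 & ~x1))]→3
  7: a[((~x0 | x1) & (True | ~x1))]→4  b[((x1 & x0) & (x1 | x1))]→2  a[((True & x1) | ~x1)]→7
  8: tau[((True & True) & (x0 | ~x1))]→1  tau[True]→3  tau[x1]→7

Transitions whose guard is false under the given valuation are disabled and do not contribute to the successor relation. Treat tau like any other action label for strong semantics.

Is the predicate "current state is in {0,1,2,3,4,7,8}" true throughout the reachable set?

Safe = {0,1,2,3,4,7,8}
Reach set: {0,1,2,3,4,7,8}
  0: ✓
  1: ✓
  2: ✓
  3: ✓
  4: ✓
  7: ✓
  8: ✓

Answer: INVARIANT HOLDS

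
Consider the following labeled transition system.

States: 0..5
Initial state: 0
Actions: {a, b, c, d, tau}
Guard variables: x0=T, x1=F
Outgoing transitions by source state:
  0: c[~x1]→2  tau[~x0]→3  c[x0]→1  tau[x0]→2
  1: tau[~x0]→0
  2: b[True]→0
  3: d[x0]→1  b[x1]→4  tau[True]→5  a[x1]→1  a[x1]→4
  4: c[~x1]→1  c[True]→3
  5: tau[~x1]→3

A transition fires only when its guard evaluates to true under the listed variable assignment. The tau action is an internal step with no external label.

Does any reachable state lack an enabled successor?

Reach set: {0,1,2}
  0: c→1  c→2  tau→2  [3 exit(s)]
  1: ∅  [deadlock]
  2: b→0  [1 exit(s)]
trace reaching 1: c

Answer: DEADLOCK at state 1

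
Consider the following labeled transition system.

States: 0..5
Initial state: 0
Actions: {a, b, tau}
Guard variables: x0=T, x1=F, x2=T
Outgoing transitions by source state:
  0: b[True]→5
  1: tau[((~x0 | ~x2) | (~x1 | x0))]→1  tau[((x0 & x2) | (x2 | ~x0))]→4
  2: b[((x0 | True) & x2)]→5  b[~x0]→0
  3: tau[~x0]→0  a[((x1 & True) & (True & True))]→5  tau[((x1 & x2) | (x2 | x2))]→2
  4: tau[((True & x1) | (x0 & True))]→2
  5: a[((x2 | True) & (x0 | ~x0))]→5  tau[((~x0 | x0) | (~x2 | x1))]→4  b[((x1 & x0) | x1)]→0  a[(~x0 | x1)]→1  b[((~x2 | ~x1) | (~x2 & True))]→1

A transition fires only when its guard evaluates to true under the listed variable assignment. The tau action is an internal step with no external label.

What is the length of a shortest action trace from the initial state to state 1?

Answer: 2

Working:
Layered search for 1:
  L0 = {0}
  L1 = {5}
  L2 = {1,4}
first hit 1 at d=2 via b·b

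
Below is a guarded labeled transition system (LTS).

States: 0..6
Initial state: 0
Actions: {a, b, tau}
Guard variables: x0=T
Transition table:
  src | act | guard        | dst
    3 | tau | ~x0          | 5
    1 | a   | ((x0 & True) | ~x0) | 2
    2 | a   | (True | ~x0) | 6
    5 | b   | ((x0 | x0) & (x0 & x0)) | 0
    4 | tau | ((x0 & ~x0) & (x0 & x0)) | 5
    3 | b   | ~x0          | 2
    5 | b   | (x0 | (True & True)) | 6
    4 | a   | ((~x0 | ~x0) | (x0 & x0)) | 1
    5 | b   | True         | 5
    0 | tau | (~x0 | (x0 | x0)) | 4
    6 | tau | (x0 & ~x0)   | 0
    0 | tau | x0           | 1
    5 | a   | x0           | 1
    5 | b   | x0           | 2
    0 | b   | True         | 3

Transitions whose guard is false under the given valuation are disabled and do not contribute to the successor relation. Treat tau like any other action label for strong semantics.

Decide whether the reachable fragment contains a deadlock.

Reach set: {0,1,2,3,4,6}
  0: b→3  tau→1  tau→4  [3 exit(s)]
  1: a→2  [1 exit(s)]
  2: a→6  [1 exit(s)]
  3: ∅  [deadlock]
  4: a→1  [1 exit(s)]
  6: ∅  [deadlock]
witness 3: b

Answer: DEADLOCK at state 3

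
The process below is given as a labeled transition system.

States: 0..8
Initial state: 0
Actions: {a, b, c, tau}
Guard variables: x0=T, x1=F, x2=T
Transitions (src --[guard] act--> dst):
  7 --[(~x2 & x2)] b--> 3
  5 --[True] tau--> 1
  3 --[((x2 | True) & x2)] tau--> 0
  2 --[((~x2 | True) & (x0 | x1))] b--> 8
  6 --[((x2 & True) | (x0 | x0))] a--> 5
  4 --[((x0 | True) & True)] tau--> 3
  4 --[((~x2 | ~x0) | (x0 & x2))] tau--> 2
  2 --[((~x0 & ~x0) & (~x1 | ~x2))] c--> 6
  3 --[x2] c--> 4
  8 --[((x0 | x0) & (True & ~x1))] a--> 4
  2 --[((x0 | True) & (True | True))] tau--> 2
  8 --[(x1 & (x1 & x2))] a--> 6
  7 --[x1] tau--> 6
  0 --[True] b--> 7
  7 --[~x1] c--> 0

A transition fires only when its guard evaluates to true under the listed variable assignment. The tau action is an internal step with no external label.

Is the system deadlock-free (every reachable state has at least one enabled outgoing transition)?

Reach set: {0,7}
  0: b→7  [1 exit(s)]
  7: c→0  [1 exit(s)]

Answer: DEADLOCK-FREE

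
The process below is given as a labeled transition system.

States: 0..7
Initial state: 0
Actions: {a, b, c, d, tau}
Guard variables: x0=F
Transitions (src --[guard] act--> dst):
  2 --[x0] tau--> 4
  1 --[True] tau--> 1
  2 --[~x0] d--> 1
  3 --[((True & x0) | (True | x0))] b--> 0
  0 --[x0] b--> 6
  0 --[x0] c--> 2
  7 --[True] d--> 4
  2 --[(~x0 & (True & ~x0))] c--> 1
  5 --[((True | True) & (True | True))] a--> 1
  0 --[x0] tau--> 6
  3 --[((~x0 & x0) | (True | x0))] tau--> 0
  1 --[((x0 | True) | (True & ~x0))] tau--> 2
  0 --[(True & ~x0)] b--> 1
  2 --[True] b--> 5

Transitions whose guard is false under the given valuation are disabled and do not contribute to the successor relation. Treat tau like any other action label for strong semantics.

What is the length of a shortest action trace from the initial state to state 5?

BFS to 5:
  depth 0: {0}
  depth 1: {1}
  depth 2: {2}
  depth 3: {5}
depth(5)=3, e.g. b·tau·b

Answer: 3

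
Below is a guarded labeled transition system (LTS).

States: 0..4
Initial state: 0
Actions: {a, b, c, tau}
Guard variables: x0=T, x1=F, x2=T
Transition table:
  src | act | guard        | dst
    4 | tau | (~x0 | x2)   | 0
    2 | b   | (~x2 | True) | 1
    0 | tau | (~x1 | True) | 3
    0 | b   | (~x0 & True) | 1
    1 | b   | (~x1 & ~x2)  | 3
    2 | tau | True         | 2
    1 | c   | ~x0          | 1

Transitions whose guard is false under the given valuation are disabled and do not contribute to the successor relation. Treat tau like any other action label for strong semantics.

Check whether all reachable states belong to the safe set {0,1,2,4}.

Answer: INVARIANT VIOLATED at state 3

Analysis:
Safe = {0,1,2,4}
Reachable = {0,3}
  0: ok
  3: VIOLATES
witness against invariant: tau → 3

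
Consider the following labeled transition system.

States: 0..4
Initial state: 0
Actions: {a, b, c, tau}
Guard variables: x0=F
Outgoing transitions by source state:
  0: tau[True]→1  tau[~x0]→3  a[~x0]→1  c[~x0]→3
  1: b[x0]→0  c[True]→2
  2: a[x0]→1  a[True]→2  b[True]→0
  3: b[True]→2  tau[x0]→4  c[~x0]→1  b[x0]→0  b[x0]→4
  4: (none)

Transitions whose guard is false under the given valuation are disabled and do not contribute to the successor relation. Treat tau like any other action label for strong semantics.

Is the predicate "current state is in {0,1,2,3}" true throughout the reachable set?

Inv-set: {0,1,2,3}
Reach set: {0,1,2,3}
  0: ok
  1: ok
  2: ok
  3: ok

Answer: INVARIANT HOLDS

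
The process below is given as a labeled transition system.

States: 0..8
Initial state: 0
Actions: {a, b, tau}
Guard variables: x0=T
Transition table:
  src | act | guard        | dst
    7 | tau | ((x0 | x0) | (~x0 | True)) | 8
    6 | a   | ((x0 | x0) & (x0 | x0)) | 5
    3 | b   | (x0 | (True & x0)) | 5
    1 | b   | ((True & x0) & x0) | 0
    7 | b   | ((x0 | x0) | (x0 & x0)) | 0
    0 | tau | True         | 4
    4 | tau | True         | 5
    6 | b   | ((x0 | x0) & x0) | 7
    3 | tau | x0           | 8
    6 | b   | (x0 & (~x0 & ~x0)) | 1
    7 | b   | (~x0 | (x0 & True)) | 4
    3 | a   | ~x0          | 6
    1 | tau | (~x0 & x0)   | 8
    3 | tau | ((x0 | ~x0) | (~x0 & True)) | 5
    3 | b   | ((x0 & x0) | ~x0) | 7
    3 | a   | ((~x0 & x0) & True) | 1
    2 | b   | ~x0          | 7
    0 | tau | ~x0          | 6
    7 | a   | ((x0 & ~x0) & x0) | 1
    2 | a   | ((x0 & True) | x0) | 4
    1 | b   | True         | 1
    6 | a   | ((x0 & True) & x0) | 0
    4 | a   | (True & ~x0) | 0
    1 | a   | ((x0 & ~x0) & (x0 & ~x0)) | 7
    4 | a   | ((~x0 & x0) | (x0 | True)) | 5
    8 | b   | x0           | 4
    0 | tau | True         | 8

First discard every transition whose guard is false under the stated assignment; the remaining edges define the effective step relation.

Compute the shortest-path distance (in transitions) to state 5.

Answer: 2

Trace:
Layered search for 5:
  Layer 0: {0}
  Layer 1: {4,8}
  Layer 2: {5}
first hit 5 at d=2 via tau·a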